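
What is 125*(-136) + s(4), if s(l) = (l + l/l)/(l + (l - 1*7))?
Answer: -16995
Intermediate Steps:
s(l) = (1 + l)/(-7 + 2*l) (s(l) = (l + 1)/(l + (l - 7)) = (1 + l)/(l + (-7 + l)) = (1 + l)/(-7 + 2*l))
125*(-136) + s(4) = 125*(-136) + (1 + 4)/(-7 + 2*4) = -17000 + 5/(-7 + 8) = -17000 + 5/1 = -17000 + 1*5 = -17000 + 5 = -16995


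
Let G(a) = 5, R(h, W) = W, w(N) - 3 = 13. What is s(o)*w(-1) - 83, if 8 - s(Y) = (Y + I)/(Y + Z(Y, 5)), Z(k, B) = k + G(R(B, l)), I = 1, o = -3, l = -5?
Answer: 13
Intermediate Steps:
w(N) = 16 (w(N) = 3 + 13 = 16)
Z(k, B) = 5 + k (Z(k, B) = k + 5 = 5 + k)
s(Y) = 8 - (1 + Y)/(5 + 2*Y) (s(Y) = 8 - (Y + 1)/(Y + (5 + Y)) = 8 - (1 + Y)/(5 + 2*Y))
s(o)*w(-1) - 83 = (3*(13 + 5*(-3))/(5 + 2*(-3)))*16 - 83 = (3*(13 - 15)/(5 - 6))*16 - 83 = (3*(-2)/(-1))*16 - 83 = (3*(-1)*(-2))*16 - 83 = 6*16 - 83 = 96 - 83 = 13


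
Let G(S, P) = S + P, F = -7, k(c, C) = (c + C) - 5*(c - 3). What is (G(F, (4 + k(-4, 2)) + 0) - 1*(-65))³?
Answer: 857375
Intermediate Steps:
k(c, C) = 15 + C - 4*c (k(c, C) = (C + c) - 5*(-3 + c) = (C + c) + (15 - 5*c) = 15 + C - 4*c)
G(S, P) = P + S
(G(F, (4 + k(-4, 2)) + 0) - 1*(-65))³ = ((((4 + (15 + 2 - 4*(-4))) + 0) - 7) - 1*(-65))³ = ((((4 + (15 + 2 + 16)) + 0) - 7) + 65)³ = ((((4 + 33) + 0) - 7) + 65)³ = (((37 + 0) - 7) + 65)³ = ((37 - 7) + 65)³ = (30 + 65)³ = 95³ = 857375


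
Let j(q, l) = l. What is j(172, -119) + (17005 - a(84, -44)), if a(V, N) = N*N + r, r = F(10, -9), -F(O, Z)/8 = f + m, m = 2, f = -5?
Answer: 14926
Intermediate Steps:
F(O, Z) = 24 (F(O, Z) = -8*(-5 + 2) = -8*(-3) = 24)
r = 24
a(V, N) = 24 + N² (a(V, N) = N*N + 24 = N² + 24 = 24 + N²)
j(172, -119) + (17005 - a(84, -44)) = -119 + (17005 - (24 + (-44)²)) = -119 + (17005 - (24 + 1936)) = -119 + (17005 - 1*1960) = -119 + (17005 - 1960) = -119 + 15045 = 14926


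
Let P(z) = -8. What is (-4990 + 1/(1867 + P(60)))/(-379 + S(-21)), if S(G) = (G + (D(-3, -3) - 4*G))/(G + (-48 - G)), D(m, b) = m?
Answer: 37105636/2827539 ≈ 13.123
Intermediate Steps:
S(G) = 1/16 + G/16 (S(G) = (G + (-3 - 4*G))/(G + (-48 - G)) = (-3 - 3*G)/(-48) = (-3 - 3*G)*(-1/48) = 1/16 + G/16)
(-4990 + 1/(1867 + P(60)))/(-379 + S(-21)) = (-4990 + 1/(1867 - 8))/(-379 + (1/16 + (1/16)*(-21))) = (-4990 + 1/1859)/(-379 + (1/16 - 21/16)) = (-4990 + 1/1859)/(-379 - 5/4) = -9276409/(1859*(-1521/4)) = -9276409/1859*(-4/1521) = 37105636/2827539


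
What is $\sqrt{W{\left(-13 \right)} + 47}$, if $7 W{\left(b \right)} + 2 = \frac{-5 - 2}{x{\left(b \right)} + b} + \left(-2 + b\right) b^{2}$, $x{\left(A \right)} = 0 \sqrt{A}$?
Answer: $\frac{i \sqrt{2611427}}{91} \approx 17.758 i$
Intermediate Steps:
$x{\left(A \right)} = 0$
$W{\left(b \right)} = - \frac{2}{7} - \frac{1}{b} + \frac{b^{2} \left(-2 + b\right)}{7}$ ($W{\left(b \right)} = - \frac{2}{7} + \frac{\frac{-5 - 2}{0 + b} + \left(-2 + b\right) b^{2}}{7} = - \frac{2}{7} + \frac{- \frac{7}{b} + b^{2} \left(-2 + b\right)}{7} = - \frac{2}{7} + \left(- \frac{1}{b} + \frac{b^{2} \left(-2 + b\right)}{7}\right) = - \frac{2}{7} - \frac{1}{b} + \frac{b^{2} \left(-2 + b\right)}{7}$)
$\sqrt{W{\left(-13 \right)} + 47} = \sqrt{\frac{-7 + \left(-13\right)^{4} - -26 - 2 \left(-13\right)^{3}}{7 \left(-13\right)} + 47} = \sqrt{\frac{1}{7} \left(- \frac{1}{13}\right) \left(-7 + 28561 + 26 - -4394\right) + 47} = \sqrt{\frac{1}{7} \left(- \frac{1}{13}\right) \left(-7 + 28561 + 26 + 4394\right) + 47} = \sqrt{\frac{1}{7} \left(- \frac{1}{13}\right) 32974 + 47} = \sqrt{- \frac{32974}{91} + 47} = \sqrt{- \frac{28697}{91}} = \frac{i \sqrt{2611427}}{91}$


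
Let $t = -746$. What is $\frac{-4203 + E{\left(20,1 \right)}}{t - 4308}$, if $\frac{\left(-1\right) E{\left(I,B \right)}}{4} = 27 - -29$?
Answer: $\frac{233}{266} \approx 0.87594$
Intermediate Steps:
$E{\left(I,B \right)} = -224$ ($E{\left(I,B \right)} = - 4 \left(27 - -29\right) = - 4 \left(27 + 29\right) = \left(-4\right) 56 = -224$)
$\frac{-4203 + E{\left(20,1 \right)}}{t - 4308} = \frac{-4203 - 224}{-746 - 4308} = - \frac{4427}{-5054} = \left(-4427\right) \left(- \frac{1}{5054}\right) = \frac{233}{266}$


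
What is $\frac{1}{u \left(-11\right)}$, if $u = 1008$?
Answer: $- \frac{1}{11088} \approx -9.0188 \cdot 10^{-5}$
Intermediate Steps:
$\frac{1}{u \left(-11\right)} = \frac{1}{1008 \left(-11\right)} = \frac{1}{-11088} = - \frac{1}{11088}$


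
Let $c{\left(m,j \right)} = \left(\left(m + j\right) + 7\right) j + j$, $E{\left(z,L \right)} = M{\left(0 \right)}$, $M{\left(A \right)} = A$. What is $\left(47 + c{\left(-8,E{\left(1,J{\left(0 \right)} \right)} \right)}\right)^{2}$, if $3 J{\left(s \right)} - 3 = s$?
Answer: $2209$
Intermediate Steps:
$J{\left(s \right)} = 1 + \frac{s}{3}$
$E{\left(z,L \right)} = 0$
$c{\left(m,j \right)} = j + j \left(7 + j + m\right)$ ($c{\left(m,j \right)} = \left(\left(j + m\right) + 7\right) j + j = \left(7 + j + m\right) j + j = j \left(7 + j + m\right) + j = j + j \left(7 + j + m\right)$)
$\left(47 + c{\left(-8,E{\left(1,J{\left(0 \right)} \right)} \right)}\right)^{2} = \left(47 + 0 \left(8 + 0 - 8\right)\right)^{2} = \left(47 + 0 \cdot 0\right)^{2} = \left(47 + 0\right)^{2} = 47^{2} = 2209$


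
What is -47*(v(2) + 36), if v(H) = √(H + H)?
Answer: -1786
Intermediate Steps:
v(H) = √2*√H (v(H) = √(2*H) = √2*√H)
-47*(v(2) + 36) = -47*(√2*√2 + 36) = -47*(2 + 36) = -47*38 = -1786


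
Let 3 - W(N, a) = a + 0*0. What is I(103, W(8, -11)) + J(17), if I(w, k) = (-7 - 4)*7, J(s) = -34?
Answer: -111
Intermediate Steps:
W(N, a) = 3 - a (W(N, a) = 3 - (a + 0*0) = 3 - (a + 0) = 3 - a)
I(w, k) = -77 (I(w, k) = -11*7 = -77)
I(103, W(8, -11)) + J(17) = -77 - 34 = -111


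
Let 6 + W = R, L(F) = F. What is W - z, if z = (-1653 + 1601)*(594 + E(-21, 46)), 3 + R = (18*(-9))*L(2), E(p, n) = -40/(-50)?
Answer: 152983/5 ≈ 30597.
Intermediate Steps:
E(p, n) = ⅘ (E(p, n) = -40*(-1/50) = ⅘)
R = -327 (R = -3 + (18*(-9))*2 = -3 - 162*2 = -3 - 324 = -327)
W = -333 (W = -6 - 327 = -333)
z = -154648/5 (z = (-1653 + 1601)*(594 + ⅘) = -52*2974/5 = -154648/5 ≈ -30930.)
W - z = -333 - 1*(-154648/5) = -333 + 154648/5 = 152983/5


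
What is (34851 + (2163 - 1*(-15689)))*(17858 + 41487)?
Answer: 3127659535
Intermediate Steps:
(34851 + (2163 - 1*(-15689)))*(17858 + 41487) = (34851 + (2163 + 15689))*59345 = (34851 + 17852)*59345 = 52703*59345 = 3127659535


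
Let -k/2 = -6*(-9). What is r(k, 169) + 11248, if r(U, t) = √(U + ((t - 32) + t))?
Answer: 11248 + 3*√22 ≈ 11262.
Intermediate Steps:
k = -108 (k = -(-12)*(-9) = -2*54 = -108)
r(U, t) = √(-32 + U + 2*t) (r(U, t) = √(U + ((-32 + t) + t)) = √(U + (-32 + 2*t)) = √(-32 + U + 2*t))
r(k, 169) + 11248 = √(-32 - 108 + 2*169) + 11248 = √(-32 - 108 + 338) + 11248 = √198 + 11248 = 3*√22 + 11248 = 11248 + 3*√22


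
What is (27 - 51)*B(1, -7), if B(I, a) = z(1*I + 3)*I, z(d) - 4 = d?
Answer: -192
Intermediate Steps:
z(d) = 4 + d
B(I, a) = I*(7 + I) (B(I, a) = (4 + (1*I + 3))*I = (4 + (I + 3))*I = (4 + (3 + I))*I = (7 + I)*I = I*(7 + I))
(27 - 51)*B(1, -7) = (27 - 51)*(1*(7 + 1)) = -24*8 = -192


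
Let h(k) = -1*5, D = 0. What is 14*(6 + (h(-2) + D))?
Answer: 14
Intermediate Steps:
h(k) = -5
14*(6 + (h(-2) + D)) = 14*(6 + (-5 + 0)) = 14*(6 - 5) = 14*1 = 14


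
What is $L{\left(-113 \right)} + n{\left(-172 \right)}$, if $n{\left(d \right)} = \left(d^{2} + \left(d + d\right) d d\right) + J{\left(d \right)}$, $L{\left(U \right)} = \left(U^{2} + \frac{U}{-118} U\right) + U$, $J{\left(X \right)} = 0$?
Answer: $- \frac{1195902177}{118} \approx -1.0135 \cdot 10^{7}$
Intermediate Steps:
$L{\left(U \right)} = U + \frac{117 U^{2}}{118}$ ($L{\left(U \right)} = \left(U^{2} + U \left(- \frac{1}{118}\right) U\right) + U = \left(U^{2} + - \frac{U}{118} U\right) + U = \left(U^{2} - \frac{U^{2}}{118}\right) + U = \frac{117 U^{2}}{118} + U = U + \frac{117 U^{2}}{118}$)
$n{\left(d \right)} = d^{2} + 2 d^{3}$ ($n{\left(d \right)} = \left(d^{2} + \left(d + d\right) d d\right) + 0 = \left(d^{2} + 2 d d d\right) + 0 = \left(d^{2} + 2 d^{2} d\right) + 0 = \left(d^{2} + 2 d^{3}\right) + 0 = d^{2} + 2 d^{3}$)
$L{\left(-113 \right)} + n{\left(-172 \right)} = \frac{1}{118} \left(-113\right) \left(118 + 117 \left(-113\right)\right) + \left(-172\right)^{2} \left(1 + 2 \left(-172\right)\right) = \frac{1}{118} \left(-113\right) \left(118 - 13221\right) + 29584 \left(1 - 344\right) = \frac{1}{118} \left(-113\right) \left(-13103\right) + 29584 \left(-343\right) = \frac{1480639}{118} - 10147312 = - \frac{1195902177}{118}$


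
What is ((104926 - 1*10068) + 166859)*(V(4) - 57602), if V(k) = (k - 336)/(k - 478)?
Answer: -1190943906412/79 ≈ -1.5075e+10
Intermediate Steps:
V(k) = (-336 + k)/(-478 + k)
((104926 - 1*10068) + 166859)*(V(4) - 57602) = ((104926 - 1*10068) + 166859)*((-336 + 4)/(-478 + 4) - 57602) = ((104926 - 10068) + 166859)*(-332/(-474) - 57602) = (94858 + 166859)*(-1/474*(-332) - 57602) = 261717*(166/237 - 57602) = 261717*(-13651508/237) = -1190943906412/79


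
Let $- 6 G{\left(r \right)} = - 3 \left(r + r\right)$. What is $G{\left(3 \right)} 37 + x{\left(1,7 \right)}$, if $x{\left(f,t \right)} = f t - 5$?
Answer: $113$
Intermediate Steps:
$G{\left(r \right)} = r$ ($G{\left(r \right)} = - \frac{\left(-3\right) \left(r + r\right)}{6} = - \frac{\left(-3\right) 2 r}{6} = - \frac{\left(-6\right) r}{6} = r$)
$x{\left(f,t \right)} = -5 + f t$
$G{\left(3 \right)} 37 + x{\left(1,7 \right)} = 3 \cdot 37 + \left(-5 + 1 \cdot 7\right) = 111 + \left(-5 + 7\right) = 111 + 2 = 113$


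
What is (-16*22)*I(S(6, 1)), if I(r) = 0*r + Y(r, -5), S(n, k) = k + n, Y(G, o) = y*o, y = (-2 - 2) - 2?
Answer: -10560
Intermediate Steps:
y = -6 (y = -4 - 2 = -6)
Y(G, o) = -6*o
I(r) = 30 (I(r) = 0*r - 6*(-5) = 0 + 30 = 30)
(-16*22)*I(S(6, 1)) = -16*22*30 = -352*30 = -10560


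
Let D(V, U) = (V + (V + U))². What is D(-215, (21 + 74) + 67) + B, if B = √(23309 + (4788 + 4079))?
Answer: 71824 + 4*√2011 ≈ 72003.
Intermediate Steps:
D(V, U) = (U + 2*V)² (D(V, U) = (V + (U + V))² = (U + 2*V)²)
B = 4*√2011 (B = √(23309 + 8867) = √32176 = 4*√2011 ≈ 179.38)
D(-215, (21 + 74) + 67) + B = (((21 + 74) + 67) + 2*(-215))² + 4*√2011 = ((95 + 67) - 430)² + 4*√2011 = (162 - 430)² + 4*√2011 = (-268)² + 4*√2011 = 71824 + 4*√2011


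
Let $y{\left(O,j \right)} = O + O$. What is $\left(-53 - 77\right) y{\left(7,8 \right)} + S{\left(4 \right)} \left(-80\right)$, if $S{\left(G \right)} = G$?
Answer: $-2140$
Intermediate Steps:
$y{\left(O,j \right)} = 2 O$
$\left(-53 - 77\right) y{\left(7,8 \right)} + S{\left(4 \right)} \left(-80\right) = \left(-53 - 77\right) 2 \cdot 7 + 4 \left(-80\right) = \left(-130\right) 14 - 320 = -1820 - 320 = -2140$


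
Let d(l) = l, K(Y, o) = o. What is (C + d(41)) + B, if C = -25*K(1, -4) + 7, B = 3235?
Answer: 3383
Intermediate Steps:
C = 107 (C = -25*(-4) + 7 = 100 + 7 = 107)
(C + d(41)) + B = (107 + 41) + 3235 = 148 + 3235 = 3383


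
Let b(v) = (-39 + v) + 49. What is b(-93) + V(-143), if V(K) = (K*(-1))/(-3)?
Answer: -392/3 ≈ -130.67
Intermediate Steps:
V(K) = K/3 (V(K) = -K*(-1/3) = K/3)
b(v) = 10 + v
b(-93) + V(-143) = (10 - 93) + (1/3)*(-143) = -83 - 143/3 = -392/3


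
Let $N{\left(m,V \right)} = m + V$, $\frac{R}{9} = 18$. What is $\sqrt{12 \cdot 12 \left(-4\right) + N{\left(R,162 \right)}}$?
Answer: $6 i \sqrt{7} \approx 15.875 i$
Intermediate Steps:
$R = 162$ ($R = 9 \cdot 18 = 162$)
$N{\left(m,V \right)} = V + m$
$\sqrt{12 \cdot 12 \left(-4\right) + N{\left(R,162 \right)}} = \sqrt{12 \cdot 12 \left(-4\right) + \left(162 + 162\right)} = \sqrt{144 \left(-4\right) + 324} = \sqrt{-576 + 324} = \sqrt{-252} = 6 i \sqrt{7}$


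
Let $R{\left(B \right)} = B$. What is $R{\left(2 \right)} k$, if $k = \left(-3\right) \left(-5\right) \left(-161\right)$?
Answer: $-4830$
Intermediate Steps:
$k = -2415$ ($k = 15 \left(-161\right) = -2415$)
$R{\left(2 \right)} k = 2 \left(-2415\right) = -4830$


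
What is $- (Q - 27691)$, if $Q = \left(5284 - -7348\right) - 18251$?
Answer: $33310$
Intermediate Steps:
$Q = -5619$ ($Q = \left(5284 + 7348\right) - 18251 = 12632 - 18251 = -5619$)
$- (Q - 27691) = - (-5619 - 27691) = \left(-1\right) \left(-33310\right) = 33310$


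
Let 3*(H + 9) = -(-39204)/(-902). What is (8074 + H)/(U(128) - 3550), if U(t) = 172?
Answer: -330071/138498 ≈ -2.3832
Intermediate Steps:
H = -963/41 (H = -9 + (-(-39204)/(-902))/3 = -9 + (-(-39204)*(-1)/902)/3 = -9 + (-44*81/82)/3 = -9 + (1/3)*(-1782/41) = -9 - 594/41 = -963/41 ≈ -23.488)
(8074 + H)/(U(128) - 3550) = (8074 - 963/41)/(172 - 3550) = (330071/41)/(-3378) = (330071/41)*(-1/3378) = -330071/138498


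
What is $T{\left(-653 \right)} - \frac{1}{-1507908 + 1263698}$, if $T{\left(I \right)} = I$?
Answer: $- \frac{159469129}{244210} \approx -653.0$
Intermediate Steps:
$T{\left(-653 \right)} - \frac{1}{-1507908 + 1263698} = -653 - \frac{1}{-1507908 + 1263698} = -653 - \frac{1}{-244210} = -653 - - \frac{1}{244210} = -653 + \frac{1}{244210} = - \frac{159469129}{244210}$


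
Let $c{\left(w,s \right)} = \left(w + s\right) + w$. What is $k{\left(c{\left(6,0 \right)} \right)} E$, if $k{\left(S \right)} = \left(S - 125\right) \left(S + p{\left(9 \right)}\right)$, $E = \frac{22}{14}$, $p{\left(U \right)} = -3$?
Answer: $- \frac{11187}{7} \approx -1598.1$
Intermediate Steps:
$c{\left(w,s \right)} = s + 2 w$ ($c{\left(w,s \right)} = \left(s + w\right) + w = s + 2 w$)
$E = \frac{11}{7}$ ($E = 22 \cdot \frac{1}{14} = \frac{11}{7} \approx 1.5714$)
$k{\left(S \right)} = \left(-125 + S\right) \left(-3 + S\right)$ ($k{\left(S \right)} = \left(S - 125\right) \left(S - 3\right) = \left(-125 + S\right) \left(-3 + S\right)$)
$k{\left(c{\left(6,0 \right)} \right)} E = \left(375 + \left(0 + 2 \cdot 6\right)^{2} - 128 \left(0 + 2 \cdot 6\right)\right) \frac{11}{7} = \left(375 + \left(0 + 12\right)^{2} - 128 \left(0 + 12\right)\right) \frac{11}{7} = \left(375 + 12^{2} - 1536\right) \frac{11}{7} = \left(375 + 144 - 1536\right) \frac{11}{7} = \left(-1017\right) \frac{11}{7} = - \frac{11187}{7}$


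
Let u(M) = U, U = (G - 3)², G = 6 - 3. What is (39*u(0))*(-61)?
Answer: 0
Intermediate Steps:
G = 3
U = 0 (U = (3 - 3)² = 0² = 0)
u(M) = 0
(39*u(0))*(-61) = (39*0)*(-61) = 0*(-61) = 0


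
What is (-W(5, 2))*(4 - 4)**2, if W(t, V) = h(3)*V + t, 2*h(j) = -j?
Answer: 0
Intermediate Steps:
h(j) = -j/2 (h(j) = (-j)/2 = -j/2)
W(t, V) = t - 3*V/2 (W(t, V) = (-1/2*3)*V + t = -3*V/2 + t = t - 3*V/2)
(-W(5, 2))*(4 - 4)**2 = (-(5 - 3/2*2))*(4 - 4)**2 = -(5 - 3)*0**2 = -1*2*0 = -2*0 = 0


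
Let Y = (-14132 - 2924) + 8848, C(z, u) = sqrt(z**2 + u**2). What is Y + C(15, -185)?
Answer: -8208 + 5*sqrt(1378) ≈ -8022.4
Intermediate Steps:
C(z, u) = sqrt(u**2 + z**2)
Y = -8208 (Y = -17056 + 8848 = -8208)
Y + C(15, -185) = -8208 + sqrt((-185)**2 + 15**2) = -8208 + sqrt(34225 + 225) = -8208 + sqrt(34450) = -8208 + 5*sqrt(1378)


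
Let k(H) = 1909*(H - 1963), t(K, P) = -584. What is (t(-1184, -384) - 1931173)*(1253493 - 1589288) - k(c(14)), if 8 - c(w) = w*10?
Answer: 648678341170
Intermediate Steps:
c(w) = 8 - 10*w (c(w) = 8 - w*10 = 8 - 10*w)
k(H) = -3747367 + 1909*H (k(H) = 1909*(-1963 + H) = -3747367 + 1909*H)
(t(-1184, -384) - 1931173)*(1253493 - 1589288) - k(c(14)) = (-584 - 1931173)*(1253493 - 1589288) - (-3747367 + 1909*(8 - 10*14)) = -1931757*(-335795) - (-3747367 + 1909*(8 - 140)) = 648674341815 - (-3747367 + 1909*(-132)) = 648674341815 - (-3747367 - 251988) = 648674341815 - 1*(-3999355) = 648674341815 + 3999355 = 648678341170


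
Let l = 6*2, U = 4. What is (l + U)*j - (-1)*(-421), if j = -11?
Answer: -597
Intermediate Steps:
l = 12
(l + U)*j - (-1)*(-421) = (12 + 4)*(-11) - (-1)*(-421) = 16*(-11) - 1*421 = -176 - 421 = -597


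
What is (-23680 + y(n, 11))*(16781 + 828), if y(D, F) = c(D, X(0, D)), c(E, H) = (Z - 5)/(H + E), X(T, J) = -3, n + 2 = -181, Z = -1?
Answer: -12926397111/31 ≈ -4.1698e+8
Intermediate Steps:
n = -183 (n = -2 - 181 = -183)
c(E, H) = -6/(E + H) (c(E, H) = (-1 - 5)/(H + E) = -6/(E + H))
y(D, F) = -6/(-3 + D) (y(D, F) = -6/(D - 3) = -6/(-3 + D))
(-23680 + y(n, 11))*(16781 + 828) = (-23680 - 6/(-3 - 183))*(16781 + 828) = (-23680 - 6/(-186))*17609 = (-23680 - 6*(-1/186))*17609 = (-23680 + 1/31)*17609 = -734079/31*17609 = -12926397111/31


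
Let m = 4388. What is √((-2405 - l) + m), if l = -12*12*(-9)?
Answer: √687 ≈ 26.211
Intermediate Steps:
l = 1296 (l = -144*(-9) = 1296)
√((-2405 - l) + m) = √((-2405 - 1*1296) + 4388) = √((-2405 - 1296) + 4388) = √(-3701 + 4388) = √687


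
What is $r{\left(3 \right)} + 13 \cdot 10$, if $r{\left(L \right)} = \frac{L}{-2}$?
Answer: $\frac{257}{2} \approx 128.5$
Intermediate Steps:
$r{\left(L \right)} = - \frac{L}{2}$ ($r{\left(L \right)} = L \left(- \frac{1}{2}\right) = - \frac{L}{2}$)
$r{\left(3 \right)} + 13 \cdot 10 = \left(- \frac{1}{2}\right) 3 + 13 \cdot 10 = - \frac{3}{2} + 130 = \frac{257}{2}$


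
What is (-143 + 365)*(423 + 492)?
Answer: 203130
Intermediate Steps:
(-143 + 365)*(423 + 492) = 222*915 = 203130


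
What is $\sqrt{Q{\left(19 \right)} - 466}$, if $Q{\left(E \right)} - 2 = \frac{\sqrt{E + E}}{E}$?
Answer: $\frac{\sqrt{-167504 + 19 \sqrt{38}}}{19} \approx 21.533 i$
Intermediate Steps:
$Q{\left(E \right)} = 2 + \frac{\sqrt{2}}{\sqrt{E}}$ ($Q{\left(E \right)} = 2 + \frac{\sqrt{E + E}}{E} = 2 + \frac{\sqrt{2 E}}{E} = 2 + \frac{\sqrt{2} \sqrt{E}}{E} = 2 + \frac{\sqrt{2}}{\sqrt{E}}$)
$\sqrt{Q{\left(19 \right)} - 466} = \sqrt{\left(2 + \frac{\sqrt{2}}{\sqrt{19}}\right) - 466} = \sqrt{\left(2 + \sqrt{2} \frac{\sqrt{19}}{19}\right) - 466} = \sqrt{\left(2 + \frac{\sqrt{38}}{19}\right) - 466} = \sqrt{-464 + \frac{\sqrt{38}}{19}}$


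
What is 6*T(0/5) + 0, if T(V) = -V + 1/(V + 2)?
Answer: 3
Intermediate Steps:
T(V) = 1/(2 + V) - V (T(V) = -V + 1/(2 + V) = 1/(2 + V) - V)
6*T(0/5) + 0 = 6*((1 - (0/5)² - 0/5)/(2 + 0/5)) + 0 = 6*((1 - (0*(⅕))² - 0/5)/(2 + 0*(⅕))) + 0 = 6*((1 - 1*0² - 2*0)/(2 + 0)) + 0 = 6*((1 - 1*0 + 0)/2) + 0 = 6*((1 + 0 + 0)/2) + 0 = 6*((½)*1) + 0 = 6*(½) + 0 = 3 + 0 = 3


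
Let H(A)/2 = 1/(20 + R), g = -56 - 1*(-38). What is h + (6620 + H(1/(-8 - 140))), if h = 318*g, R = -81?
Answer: 54654/61 ≈ 895.97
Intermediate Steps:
g = -18 (g = -56 + 38 = -18)
H(A) = -2/61 (H(A) = 2/(20 - 81) = 2/(-61) = 2*(-1/61) = -2/61)
h = -5724 (h = 318*(-18) = -5724)
h + (6620 + H(1/(-8 - 140))) = -5724 + (6620 - 2/61) = -5724 + 403818/61 = 54654/61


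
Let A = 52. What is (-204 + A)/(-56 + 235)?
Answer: -152/179 ≈ -0.84916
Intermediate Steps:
(-204 + A)/(-56 + 235) = (-204 + 52)/(-56 + 235) = -152/179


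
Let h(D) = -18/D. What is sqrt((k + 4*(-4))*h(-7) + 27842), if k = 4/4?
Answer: 8*sqrt(21287)/7 ≈ 166.74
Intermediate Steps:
k = 1 (k = 4*(1/4) = 1)
sqrt((k + 4*(-4))*h(-7) + 27842) = sqrt((1 + 4*(-4))*(-18/(-7)) + 27842) = sqrt((1 - 16)*(-18*(-1/7)) + 27842) = sqrt(-15*18/7 + 27842) = sqrt(-270/7 + 27842) = sqrt(194624/7) = 8*sqrt(21287)/7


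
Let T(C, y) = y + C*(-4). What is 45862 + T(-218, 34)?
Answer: 46768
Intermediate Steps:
T(C, y) = y - 4*C
45862 + T(-218, 34) = 45862 + (34 - 4*(-218)) = 45862 + (34 + 872) = 45862 + 906 = 46768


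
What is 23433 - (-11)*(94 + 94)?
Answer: 25501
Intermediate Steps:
23433 - (-11)*(94 + 94) = 23433 - (-11)*188 = 23433 - 1*(-2068) = 23433 + 2068 = 25501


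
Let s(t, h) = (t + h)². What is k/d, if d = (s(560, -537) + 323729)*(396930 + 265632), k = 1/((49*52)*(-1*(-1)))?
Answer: 1/547414941881808 ≈ 1.8268e-15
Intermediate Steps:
s(t, h) = (h + t)²
k = 1/2548 (k = 1/(2548*1) = 1/2548 ≈ 0.00039246)
d = 214841028996 (d = ((-537 + 560)² + 323729)*(396930 + 265632) = (23² + 323729)*662562 = (529 + 323729)*662562 = 324258*662562 = 214841028996)
k/d = (1/2548)/214841028996 = (1/2548)*(1/214841028996) = 1/547414941881808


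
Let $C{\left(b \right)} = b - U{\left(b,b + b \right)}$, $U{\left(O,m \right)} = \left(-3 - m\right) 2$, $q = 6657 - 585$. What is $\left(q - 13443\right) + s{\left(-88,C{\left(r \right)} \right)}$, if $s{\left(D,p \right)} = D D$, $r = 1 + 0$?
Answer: $373$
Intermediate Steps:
$q = 6072$ ($q = 6657 - 585 = 6072$)
$r = 1$
$U{\left(O,m \right)} = -6 - 2 m$
$C{\left(b \right)} = 6 + 5 b$ ($C{\left(b \right)} = b - \left(-6 - 2 \left(b + b\right)\right) = b - \left(-6 - 2 \cdot 2 b\right) = b - \left(-6 - 4 b\right) = b + \left(6 + 4 b\right) = 6 + 5 b$)
$s{\left(D,p \right)} = D^{2}$
$\left(q - 13443\right) + s{\left(-88,C{\left(r \right)} \right)} = \left(6072 - 13443\right) + \left(-88\right)^{2} = -7371 + 7744 = 373$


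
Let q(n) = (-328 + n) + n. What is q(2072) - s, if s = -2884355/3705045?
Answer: 2828267215/741009 ≈ 3816.8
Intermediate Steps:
s = -576871/741009 (s = -2884355*1/3705045 = -576871/741009 ≈ -0.77849)
q(n) = -328 + 2*n
q(2072) - s = (-328 + 2*2072) - 1*(-576871/741009) = (-328 + 4144) + 576871/741009 = 3816 + 576871/741009 = 2828267215/741009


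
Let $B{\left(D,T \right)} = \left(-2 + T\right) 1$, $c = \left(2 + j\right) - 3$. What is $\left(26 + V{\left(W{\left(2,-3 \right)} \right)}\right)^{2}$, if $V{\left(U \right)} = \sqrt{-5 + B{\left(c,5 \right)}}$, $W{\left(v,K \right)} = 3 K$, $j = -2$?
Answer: $\left(26 + i \sqrt{2}\right)^{2} \approx 674.0 + 73.539 i$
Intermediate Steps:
$c = -3$ ($c = \left(2 - 2\right) - 3 = 0 - 3 = -3$)
$B{\left(D,T \right)} = -2 + T$
$V{\left(U \right)} = i \sqrt{2}$ ($V{\left(U \right)} = \sqrt{-5 + \left(-2 + 5\right)} = \sqrt{-5 + 3} = \sqrt{-2} = i \sqrt{2}$)
$\left(26 + V{\left(W{\left(2,-3 \right)} \right)}\right)^{2} = \left(26 + i \sqrt{2}\right)^{2}$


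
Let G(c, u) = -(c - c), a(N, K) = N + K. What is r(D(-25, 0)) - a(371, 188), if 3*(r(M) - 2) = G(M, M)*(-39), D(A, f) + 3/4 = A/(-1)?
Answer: -557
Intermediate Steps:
a(N, K) = K + N
G(c, u) = 0 (G(c, u) = -1*0 = 0)
D(A, f) = -¾ - A (D(A, f) = -¾ + A/(-1) = -¾ + A*(-1) = -¾ - A)
r(M) = 2 (r(M) = 2 + (0*(-39))/3 = 2 + (⅓)*0 = 2 + 0 = 2)
r(D(-25, 0)) - a(371, 188) = 2 - (188 + 371) = 2 - 1*559 = 2 - 559 = -557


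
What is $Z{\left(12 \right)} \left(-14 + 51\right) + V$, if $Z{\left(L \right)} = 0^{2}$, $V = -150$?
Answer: $-150$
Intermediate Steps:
$Z{\left(L \right)} = 0$
$Z{\left(12 \right)} \left(-14 + 51\right) + V = 0 \left(-14 + 51\right) - 150 = 0 \cdot 37 - 150 = 0 - 150 = -150$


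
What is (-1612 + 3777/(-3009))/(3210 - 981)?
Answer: -539365/745229 ≈ -0.72376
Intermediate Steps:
(-1612 + 3777/(-3009))/(3210 - 981) = (-1612 + 3777*(-1/3009))/2229 = (-1612 - 1259/1003)*(1/2229) = -1618095/1003*1/2229 = -539365/745229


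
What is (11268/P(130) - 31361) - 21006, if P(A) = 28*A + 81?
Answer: -194846339/3721 ≈ -52364.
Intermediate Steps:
P(A) = 81 + 28*A
(11268/P(130) - 31361) - 21006 = (11268/(81 + 28*130) - 31361) - 21006 = (11268/(81 + 3640) - 31361) - 21006 = (11268/3721 - 31361) - 21006 = -116683013/3721 - 21006 = -194846339/3721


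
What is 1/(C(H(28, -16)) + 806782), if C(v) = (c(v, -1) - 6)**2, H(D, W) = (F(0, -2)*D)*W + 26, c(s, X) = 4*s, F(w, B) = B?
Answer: 1/14363906 ≈ 6.9619e-8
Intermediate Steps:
H(D, W) = 26 - 2*D*W (H(D, W) = (-2*D)*W + 26 = -2*D*W + 26 = 26 - 2*D*W)
C(v) = (-6 + 4*v)**2 (C(v) = (4*v - 6)**2 = (-6 + 4*v)**2)
1/(C(H(28, -16)) + 806782) = 1/(4*(-3 + 2*(26 - 2*28*(-16)))**2 + 806782) = 1/(4*(-3 + 2*(26 + 896))**2 + 806782) = 1/(4*(-3 + 2*922)**2 + 806782) = 1/(4*(-3 + 1844)**2 + 806782) = 1/(4*1841**2 + 806782) = 1/(4*3389281 + 806782) = 1/(13557124 + 806782) = 1/14363906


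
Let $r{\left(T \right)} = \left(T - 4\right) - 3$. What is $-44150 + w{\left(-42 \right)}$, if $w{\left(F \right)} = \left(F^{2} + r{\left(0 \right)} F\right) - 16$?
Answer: $-42108$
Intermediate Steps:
$r{\left(T \right)} = -7 + T$ ($r{\left(T \right)} = \left(-4 + T\right) - 3 = -7 + T$)
$w{\left(F \right)} = -16 + F^{2} - 7 F$ ($w{\left(F \right)} = \left(F^{2} + \left(-7 + 0\right) F\right) - 16 = \left(F^{2} - 7 F\right) - 16 = -16 + F^{2} - 7 F$)
$-44150 + w{\left(-42 \right)} = -44150 - \left(-278 - 1764\right) = -44150 + \left(-16 + 1764 + 294\right) = -44150 + 2042 = -42108$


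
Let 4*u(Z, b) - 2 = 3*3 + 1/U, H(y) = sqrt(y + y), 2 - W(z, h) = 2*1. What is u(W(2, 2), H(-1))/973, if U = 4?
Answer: 45/15568 ≈ 0.0028905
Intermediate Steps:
W(z, h) = 0 (W(z, h) = 2 - 2 = 0)
H(y) = sqrt(2)*sqrt(y) (H(y) = sqrt(2*y) = sqrt(2)*sqrt(y))
u(Z, b) = 45/16 (u(Z, b) = 1/2 + (3*3 + 1/4)/4 = 1/2 + (9 + 1/4)/4 = 1/2 + (1/4)*(37/4) = 1/2 + 37/16 = 45/16)
u(W(2, 2), H(-1))/973 = (45/16)/973 = (45/16)*(1/973) = 45/15568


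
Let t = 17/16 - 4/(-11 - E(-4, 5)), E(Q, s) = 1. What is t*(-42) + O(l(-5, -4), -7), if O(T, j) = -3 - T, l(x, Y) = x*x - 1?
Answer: -685/8 ≈ -85.625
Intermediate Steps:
l(x, Y) = -1 + x² (l(x, Y) = x² - 1 = -1 + x²)
t = 67/48 (t = 17/16 - 4/(-11 - 1*1) = 17*(1/16) - 4/(-11 - 1) = 17/16 - 4/(-12) = 17/16 - 4*(-1/12) = 17/16 + ⅓ = 67/48 ≈ 1.3958)
t*(-42) + O(l(-5, -4), -7) = (67/48)*(-42) + (-3 - (-1 + (-5)²)) = -469/8 + (-3 - (-1 + 25)) = -469/8 + (-3 - 1*24) = -469/8 + (-3 - 24) = -469/8 - 27 = -685/8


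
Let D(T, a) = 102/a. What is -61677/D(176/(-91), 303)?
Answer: -6229377/34 ≈ -1.8322e+5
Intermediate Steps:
-61677/D(176/(-91), 303) = -61677/(102/303) = -61677/(102*(1/303)) = -61677/34/101 = -61677*101/34 = -6229377/34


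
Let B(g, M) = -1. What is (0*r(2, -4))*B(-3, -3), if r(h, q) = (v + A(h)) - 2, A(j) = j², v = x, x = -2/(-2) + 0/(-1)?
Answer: 0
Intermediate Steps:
x = 1 (x = -2*(-½) + 0*(-1) = 1 + 0 = 1)
v = 1
r(h, q) = -1 + h² (r(h, q) = (1 + h²) - 2 = -1 + h²)
(0*r(2, -4))*B(-3, -3) = (0*(-1 + 2²))*(-1) = (0*(-1 + 4))*(-1) = (0*3)*(-1) = 0*(-1) = 0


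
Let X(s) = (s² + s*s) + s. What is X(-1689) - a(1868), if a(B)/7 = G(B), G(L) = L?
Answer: 5690677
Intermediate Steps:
a(B) = 7*B
X(s) = s + 2*s² (X(s) = (s² + s²) + s = 2*s² + s = s + 2*s²)
X(-1689) - a(1868) = -1689*(1 + 2*(-1689)) - 7*1868 = -1689*(1 - 3378) - 1*13076 = -1689*(-3377) - 13076 = 5703753 - 13076 = 5690677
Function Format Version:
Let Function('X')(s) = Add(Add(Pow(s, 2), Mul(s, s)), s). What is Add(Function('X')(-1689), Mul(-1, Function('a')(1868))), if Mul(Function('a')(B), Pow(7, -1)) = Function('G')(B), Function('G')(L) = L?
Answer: 5690677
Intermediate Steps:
Function('a')(B) = Mul(7, B)
Function('X')(s) = Add(s, Mul(2, Pow(s, 2))) (Function('X')(s) = Add(Add(Pow(s, 2), Pow(s, 2)), s) = Add(Mul(2, Pow(s, 2)), s) = Add(s, Mul(2, Pow(s, 2))))
Add(Function('X')(-1689), Mul(-1, Function('a')(1868))) = Add(Mul(-1689, Add(1, Mul(2, -1689))), Mul(-1, Mul(7, 1868))) = Add(Mul(-1689, Add(1, -3378)), Mul(-1, 13076)) = Add(Mul(-1689, -3377), -13076) = Add(5703753, -13076) = 5690677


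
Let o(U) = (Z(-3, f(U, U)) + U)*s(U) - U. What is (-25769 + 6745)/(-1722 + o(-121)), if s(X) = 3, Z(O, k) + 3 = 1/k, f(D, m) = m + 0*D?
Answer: 143869/14921 ≈ 9.6420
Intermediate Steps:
f(D, m) = m (f(D, m) = m + 0 = m)
Z(O, k) = -3 + 1/k
o(U) = -9 + 2*U + 3/U (o(U) = ((-3 + 1/U) + U)*3 - U = (-3 + U + 1/U)*3 - U = (-9 + 3*U + 3/U) - U = -9 + 2*U + 3/U)
(-25769 + 6745)/(-1722 + o(-121)) = (-25769 + 6745)/(-1722 + (-9 + 2*(-121) + 3/(-121))) = -19024/(-1722 + (-9 - 242 + 3*(-1/121))) = -19024/(-1722 + (-9 - 242 - 3/121)) = -19024/(-1722 - 30374/121) = -19024/(-238736/121) = -19024*(-121/238736) = 143869/14921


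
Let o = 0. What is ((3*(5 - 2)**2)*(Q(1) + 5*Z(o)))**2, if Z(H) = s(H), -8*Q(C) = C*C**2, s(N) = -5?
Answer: 29452329/64 ≈ 4.6019e+5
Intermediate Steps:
Q(C) = -C**3/8 (Q(C) = -C*C**2/8 = -C**3/8)
Z(H) = -5
((3*(5 - 2)**2)*(Q(1) + 5*Z(o)))**2 = ((3*(5 - 2)**2)*(-1/8*1**3 + 5*(-5)))**2 = ((3*3**2)*(-1/8*1 - 25))**2 = ((3*9)*(-1/8 - 25))**2 = (27*(-201/8))**2 = (-5427/8)**2 = 29452329/64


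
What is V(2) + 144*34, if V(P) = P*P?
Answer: 4900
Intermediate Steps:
V(P) = P²
V(2) + 144*34 = 2² + 144*34 = 4 + 4896 = 4900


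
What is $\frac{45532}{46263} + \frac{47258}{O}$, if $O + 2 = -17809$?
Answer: $- \frac{458442134}{274663431} \approx -1.6691$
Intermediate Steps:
$O = -17811$ ($O = -2 - 17809 = -17811$)
$\frac{45532}{46263} + \frac{47258}{O} = \frac{45532}{46263} + \frac{47258}{-17811} = 45532 \cdot \frac{1}{46263} + 47258 \left(- \frac{1}{17811}\right) = \frac{45532}{46263} - \frac{47258}{17811} = - \frac{458442134}{274663431}$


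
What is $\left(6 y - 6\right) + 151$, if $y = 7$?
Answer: $187$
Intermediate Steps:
$\left(6 y - 6\right) + 151 = \left(6 \cdot 7 - 6\right) + 151 = \left(42 - 6\right) + 151 = 36 + 151 = 187$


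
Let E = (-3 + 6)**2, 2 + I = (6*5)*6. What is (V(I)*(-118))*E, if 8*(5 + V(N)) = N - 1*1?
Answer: -72747/4 ≈ -18187.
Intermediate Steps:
I = 178 (I = -2 + (6*5)*6 = -2 + 30*6 = -2 + 180 = 178)
V(N) = -41/8 + N/8 (V(N) = -5 + (N - 1*1)/8 = -5 + (N - 1)/8 = -5 + (-1 + N)/8 = -5 + (-1/8 + N/8) = -41/8 + N/8)
E = 9 (E = 3**2 = 9)
(V(I)*(-118))*E = ((-41/8 + (1/8)*178)*(-118))*9 = ((-41/8 + 89/4)*(-118))*9 = ((137/8)*(-118))*9 = -8083/4*9 = -72747/4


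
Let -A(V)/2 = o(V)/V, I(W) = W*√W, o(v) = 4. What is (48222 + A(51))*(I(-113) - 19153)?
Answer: -47103241042/51 - 277902482*I*√113/51 ≈ -9.2359e+8 - 5.7924e+7*I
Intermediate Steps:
I(W) = W^(3/2)
A(V) = -8/V
(48222 + A(51))*(I(-113) - 19153) = (48222 - 8/51)*((-113)^(3/2) - 19153) = (48222 - 8*1/51)*(-113*I*√113 - 19153) = (48222 - 8/51)*(-19153 - 113*I*√113) = 2459314*(-19153 - 113*I*√113)/51 = -47103241042/51 - 277902482*I*√113/51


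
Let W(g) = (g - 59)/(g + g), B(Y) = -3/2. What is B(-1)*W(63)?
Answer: -1/21 ≈ -0.047619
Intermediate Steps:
B(Y) = -3/2 (B(Y) = -3*½ = -3/2)
W(g) = (-59 + g)/(2*g) (W(g) = (-59 + g)/((2*g)) = (-59 + g)*(1/(2*g)) = (-59 + g)/(2*g))
B(-1)*W(63) = -3*(-59 + 63)/(4*63) = -3*4/(4*63) = -3/2*2/63 = -1/21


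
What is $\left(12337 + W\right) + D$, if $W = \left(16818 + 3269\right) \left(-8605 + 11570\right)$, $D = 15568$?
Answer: $59585860$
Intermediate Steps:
$W = 59557955$ ($W = 20087 \cdot 2965 = 59557955$)
$\left(12337 + W\right) + D = \left(12337 + 59557955\right) + 15568 = 59570292 + 15568 = 59585860$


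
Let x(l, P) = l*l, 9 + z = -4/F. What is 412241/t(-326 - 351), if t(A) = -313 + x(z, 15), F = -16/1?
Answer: -6595856/3783 ≈ -1743.6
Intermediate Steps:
F = -16 (F = -16*1 = -16)
z = -35/4 (z = -9 - 4/(-16) = -9 - 4*(-1/16) = -9 + ¼ = -35/4 ≈ -8.7500)
x(l, P) = l²
t(A) = -3783/16 (t(A) = -313 + (-35/4)² = -313 + 1225/16 = -3783/16)
412241/t(-326 - 351) = 412241/(-3783/16) = 412241*(-16/3783) = -6595856/3783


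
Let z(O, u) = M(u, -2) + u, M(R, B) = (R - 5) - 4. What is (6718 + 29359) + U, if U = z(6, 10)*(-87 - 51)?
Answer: 34559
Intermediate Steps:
M(R, B) = -9 + R (M(R, B) = (-5 + R) - 4 = -9 + R)
z(O, u) = -9 + 2*u (z(O, u) = (-9 + u) + u = -9 + 2*u)
U = -1518 (U = (-9 + 2*10)*(-87 - 51) = (-9 + 20)*(-138) = 11*(-138) = -1518)
(6718 + 29359) + U = (6718 + 29359) - 1518 = 36077 - 1518 = 34559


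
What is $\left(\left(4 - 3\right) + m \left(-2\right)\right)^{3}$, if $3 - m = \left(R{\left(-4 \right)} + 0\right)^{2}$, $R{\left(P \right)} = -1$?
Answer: $-27$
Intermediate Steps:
$m = 2$ ($m = 3 - \left(-1 + 0\right)^{2} = 3 - \left(-1\right)^{2} = 3 - 1 = 2$)
$\left(\left(4 - 3\right) + m \left(-2\right)\right)^{3} = \left(\left(4 - 3\right) + 2 \left(-2\right)\right)^{3} = \left(1 - 4\right)^{3} = \left(-3\right)^{3} = -27$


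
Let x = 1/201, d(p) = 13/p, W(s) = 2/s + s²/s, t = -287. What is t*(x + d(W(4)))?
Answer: -500815/603 ≈ -830.54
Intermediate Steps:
W(s) = s + 2/s (W(s) = 2/s + s = s + 2/s)
x = 1/201 ≈ 0.0049751
t*(x + d(W(4))) = -287*(1/201 + 13/(4 + 2/4)) = -287*(1/201 + 13/(4 + 2*(¼))) = -287*(1/201 + 13/(4 + ½)) = -287*(1/201 + 13/(9/2)) = -287*(1/201 + 13*(2/9)) = -287*(1/201 + 26/9) = -287*1745/603 = -500815/603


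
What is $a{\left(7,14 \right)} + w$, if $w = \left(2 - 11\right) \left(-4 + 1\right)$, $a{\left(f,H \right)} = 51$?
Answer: $78$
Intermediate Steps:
$w = 27$ ($w = \left(-9\right) \left(-3\right) = 27$)
$a{\left(7,14 \right)} + w = 51 + 27 = 78$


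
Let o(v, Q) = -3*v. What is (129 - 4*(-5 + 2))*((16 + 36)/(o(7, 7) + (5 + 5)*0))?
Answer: -2444/7 ≈ -349.14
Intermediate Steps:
(129 - 4*(-5 + 2))*((16 + 36)/(o(7, 7) + (5 + 5)*0)) = (129 - 4*(-5 + 2))*((16 + 36)/(-3*7 + (5 + 5)*0)) = (129 - 4*(-3))*(52/(-21 + 10*0)) = (129 + 12)*(52/(-21 + 0)) = 141*(52/(-21)) = 141*(52*(-1/21)) = 141*(-52/21) = -2444/7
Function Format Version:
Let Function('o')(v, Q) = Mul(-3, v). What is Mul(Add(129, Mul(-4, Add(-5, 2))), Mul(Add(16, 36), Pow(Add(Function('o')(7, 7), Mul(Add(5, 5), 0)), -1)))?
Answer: Rational(-2444, 7) ≈ -349.14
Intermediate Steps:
Mul(Add(129, Mul(-4, Add(-5, 2))), Mul(Add(16, 36), Pow(Add(Function('o')(7, 7), Mul(Add(5, 5), 0)), -1))) = Mul(Add(129, Mul(-4, Add(-5, 2))), Mul(Add(16, 36), Pow(Add(Mul(-3, 7), Mul(Add(5, 5), 0)), -1))) = Mul(Add(129, Mul(-4, -3)), Mul(52, Pow(Add(-21, Mul(10, 0)), -1))) = Mul(Add(129, 12), Mul(52, Pow(Add(-21, 0), -1))) = Mul(141, Mul(52, Pow(-21, -1))) = Mul(141, Mul(52, Rational(-1, 21))) = Mul(141, Rational(-52, 21)) = Rational(-2444, 7)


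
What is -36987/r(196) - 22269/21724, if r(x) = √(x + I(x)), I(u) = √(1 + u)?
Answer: -22269/21724 - 36987/√(196 + √197) ≈ -2553.2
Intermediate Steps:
r(x) = √(x + √(1 + x))
-36987/r(196) - 22269/21724 = -36987/√(196 + √(1 + 196)) - 22269/21724 = -36987/√(196 + √197) - 22269*1/21724 = -36987/√(196 + √197) - 22269/21724 = -22269/21724 - 36987/√(196 + √197)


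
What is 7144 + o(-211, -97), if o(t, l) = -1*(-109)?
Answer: 7253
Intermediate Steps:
o(t, l) = 109
7144 + o(-211, -97) = 7144 + 109 = 7253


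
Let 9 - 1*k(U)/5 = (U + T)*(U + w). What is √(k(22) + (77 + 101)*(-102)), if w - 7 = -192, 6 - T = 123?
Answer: 4*I*√5971 ≈ 309.09*I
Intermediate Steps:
T = -117 (T = 6 - 1*123 = 6 - 123 = -117)
w = -185 (w = 7 - 192 = -185)
k(U) = 45 - 5*(-185 + U)*(-117 + U) (k(U) = 45 - 5*(U - 117)*(U - 185) = 45 - 5*(-117 + U)*(-185 + U) = 45 - 5*(-185 + U)*(-117 + U))
√(k(22) + (77 + 101)*(-102)) = √((-108180 - 5*22² + 1510*22) + (77 + 101)*(-102)) = √((-108180 - 5*484 + 33220) + 178*(-102)) = √((-108180 - 2420 + 33220) - 18156) = √(-77380 - 18156) = √(-95536) = 4*I*√5971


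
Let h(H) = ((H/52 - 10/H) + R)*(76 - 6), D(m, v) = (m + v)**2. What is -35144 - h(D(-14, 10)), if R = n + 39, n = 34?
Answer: -2092053/52 ≈ -40232.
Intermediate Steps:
R = 73 (R = 34 + 39 = 73)
h(H) = 5110 - 700/H + 35*H/26 (h(H) = ((H/52 - 10/H) + 73)*(76 - 6) = ((H*(1/52) - 10/H) + 73)*70 = ((H/52 - 10/H) + 73)*70 = ((-10/H + H/52) + 73)*70 = (73 - 10/H + H/52)*70 = 5110 - 700/H + 35*H/26)
-35144 - h(D(-14, 10)) = -35144 - (5110 - 700/(-14 + 10)**2 + 35*(-14 + 10)**2/26) = -35144 - (5110 - 700/((-4)**2) + (35/26)*(-4)**2) = -35144 - (5110 - 700/16 + (35/26)*16) = -35144 - (5110 - 700*1/16 + 280/13) = -35144 - (5110 - 175/4 + 280/13) = -35144 - 1*264565/52 = -35144 - 264565/52 = -2092053/52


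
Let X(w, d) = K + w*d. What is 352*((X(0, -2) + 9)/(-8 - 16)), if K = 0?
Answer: -132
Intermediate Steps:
X(w, d) = d*w (X(w, d) = 0 + w*d = 0 + d*w = d*w)
352*((X(0, -2) + 9)/(-8 - 16)) = 352*((-2*0 + 9)/(-8 - 16)) = 352*((0 + 9)/(-24)) = 352*(9*(-1/24)) = 352*(-3/8) = -132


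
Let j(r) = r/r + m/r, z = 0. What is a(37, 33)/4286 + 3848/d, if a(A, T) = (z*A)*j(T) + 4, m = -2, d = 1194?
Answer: 4124326/1279371 ≈ 3.2237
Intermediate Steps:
j(r) = 1 - 2/r (j(r) = r/r - 2/r = 1 - 2/r)
a(A, T) = 4 (a(A, T) = (0*A)*((-2 + T)/T) + 4 = 0*((-2 + T)/T) + 4 = 0 + 4 = 4)
a(37, 33)/4286 + 3848/d = 4/4286 + 3848/1194 = 4*(1/4286) + 3848*(1/1194) = 2/2143 + 1924/597 = 4124326/1279371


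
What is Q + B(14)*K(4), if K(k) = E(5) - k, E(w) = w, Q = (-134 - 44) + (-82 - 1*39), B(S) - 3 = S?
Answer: -282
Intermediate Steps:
B(S) = 3 + S
Q = -299 (Q = -178 + (-82 - 39) = -178 - 121 = -299)
K(k) = 5 - k
Q + B(14)*K(4) = -299 + (3 + 14)*(5 - 1*4) = -299 + 17*(5 - 4) = -299 + 17*1 = -299 + 17 = -282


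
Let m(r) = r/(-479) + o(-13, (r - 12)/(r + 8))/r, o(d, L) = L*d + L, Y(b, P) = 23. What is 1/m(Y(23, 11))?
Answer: -341527/79627 ≈ -4.2891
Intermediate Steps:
o(d, L) = L + L*d
m(r) = -r/479 - 12*(-12 + r)/(r*(8 + r)) (m(r) = r/(-479) + (((r - 12)/(r + 8))*(1 - 13))/r = r*(-1/479) + (((-12 + r)/(8 + r))*(-12))/r = -r/479 + (((-12 + r)/(8 + r))*(-12))/r = -r/479 + (-12*(-12 + r)/(8 + r))/r = -r/479 - 12*(-12 + r)/(r*(8 + r)))
1/m(Y(23, 11)) = 1/((1/479)*(68976 - 5748*23 - 1*23²*(8 + 23))/(23*(8 + 23))) = 1/((1/479)*(1/23)*(68976 - 132204 - 1*529*31)/31) = 1/((1/479)*(1/23)*(1/31)*(68976 - 132204 - 16399)) = 1/((1/479)*(1/23)*(1/31)*(-79627)) = 1/(-79627/341527) = -341527/79627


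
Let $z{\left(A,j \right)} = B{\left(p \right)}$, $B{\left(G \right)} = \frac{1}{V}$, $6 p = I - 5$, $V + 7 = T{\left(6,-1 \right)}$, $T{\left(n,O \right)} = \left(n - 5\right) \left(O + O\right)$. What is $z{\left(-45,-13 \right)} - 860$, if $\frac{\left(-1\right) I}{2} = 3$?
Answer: $- \frac{7741}{9} \approx -860.11$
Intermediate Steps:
$I = -6$ ($I = \left(-2\right) 3 = -6$)
$T{\left(n,O \right)} = 2 O \left(-5 + n\right)$ ($T{\left(n,O \right)} = \left(-5 + n\right) 2 O = 2 O \left(-5 + n\right)$)
$V = -9$ ($V = -7 + 2 \left(-1\right) \left(-5 + 6\right) = -7 + 2 \left(-1\right) 1 = -7 - 2 = -9$)
$p = - \frac{11}{6}$ ($p = \frac{-6 - 5}{6} = \frac{1}{6} \left(-11\right) = - \frac{11}{6} \approx -1.8333$)
$B{\left(G \right)} = - \frac{1}{9}$ ($B{\left(G \right)} = \frac{1}{-9} = - \frac{1}{9}$)
$z{\left(A,j \right)} = - \frac{1}{9}$
$z{\left(-45,-13 \right)} - 860 = - \frac{1}{9} - 860 = - \frac{7741}{9}$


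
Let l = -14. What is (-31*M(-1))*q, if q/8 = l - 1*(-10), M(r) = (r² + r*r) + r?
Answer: 992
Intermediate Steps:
M(r) = r + 2*r² (M(r) = (r² + r²) + r = 2*r² + r = r + 2*r²)
q = -32 (q = 8*(-14 - 1*(-10)) = 8*(-14 + 10) = 8*(-4) = -32)
(-31*M(-1))*q = -(-31)*(1 + 2*(-1))*(-32) = -(-31)*(1 - 2)*(-32) = -(-31)*(-1)*(-32) = -31*1*(-32) = -31*(-32) = 992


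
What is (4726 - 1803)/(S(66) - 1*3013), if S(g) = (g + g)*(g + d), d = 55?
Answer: 2923/12959 ≈ 0.22556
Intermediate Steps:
S(g) = 2*g*(55 + g) (S(g) = (g + g)*(g + 55) = (2*g)*(55 + g) = 2*g*(55 + g))
(4726 - 1803)/(S(66) - 1*3013) = (4726 - 1803)/(2*66*(55 + 66) - 1*3013) = 2923/(2*66*121 - 3013) = 2923/(15972 - 3013) = 2923/12959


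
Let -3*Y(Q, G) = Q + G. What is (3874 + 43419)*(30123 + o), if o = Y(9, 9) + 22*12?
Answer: 1436808633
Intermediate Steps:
Y(Q, G) = -G/3 - Q/3 (Y(Q, G) = -(Q + G)/3 = -(G + Q)/3 = -G/3 - Q/3)
o = 258 (o = (-1/3*9 - 1/3*9) + 22*12 = (-3 - 3) + 264 = -6 + 264 = 258)
(3874 + 43419)*(30123 + o) = (3874 + 43419)*(30123 + 258) = 47293*30381 = 1436808633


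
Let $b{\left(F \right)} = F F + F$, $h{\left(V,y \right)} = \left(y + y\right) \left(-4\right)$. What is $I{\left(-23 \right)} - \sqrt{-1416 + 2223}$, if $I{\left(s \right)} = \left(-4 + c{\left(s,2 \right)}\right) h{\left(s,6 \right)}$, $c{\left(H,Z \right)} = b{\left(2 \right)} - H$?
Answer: $-1200 - \sqrt{807} \approx -1228.4$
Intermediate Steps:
$h{\left(V,y \right)} = - 8 y$ ($h{\left(V,y \right)} = 2 y \left(-4\right) = - 8 y$)
$b{\left(F \right)} = F + F^{2}$ ($b{\left(F \right)} = F^{2} + F = F + F^{2}$)
$c{\left(H,Z \right)} = 6 - H$ ($c{\left(H,Z \right)} = 2 \left(1 + 2\right) - H = 2 \cdot 3 - H = 6 - H$)
$I{\left(s \right)} = -96 + 48 s$ ($I{\left(s \right)} = \left(-4 - \left(-6 + s\right)\right) \left(\left(-8\right) 6\right) = \left(2 - s\right) \left(-48\right) = -96 + 48 s$)
$I{\left(-23 \right)} - \sqrt{-1416 + 2223} = \left(-96 + 48 \left(-23\right)\right) - \sqrt{-1416 + 2223} = \left(-96 - 1104\right) - \sqrt{807} = -1200 - \sqrt{807}$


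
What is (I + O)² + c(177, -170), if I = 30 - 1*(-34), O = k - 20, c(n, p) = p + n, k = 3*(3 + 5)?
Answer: 4631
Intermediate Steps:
k = 24 (k = 3*8 = 24)
c(n, p) = n + p
O = 4 (O = 24 - 20 = 4)
I = 64 (I = 30 + 34 = 64)
(I + O)² + c(177, -170) = (64 + 4)² + (177 - 170) = 68² + 7 = 4624 + 7 = 4631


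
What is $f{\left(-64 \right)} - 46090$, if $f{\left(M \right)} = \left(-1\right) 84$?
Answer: $-46174$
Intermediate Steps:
$f{\left(M \right)} = -84$
$f{\left(-64 \right)} - 46090 = -84 - 46090 = -46174$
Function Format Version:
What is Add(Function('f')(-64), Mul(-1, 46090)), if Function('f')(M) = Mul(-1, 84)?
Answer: -46174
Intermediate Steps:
Function('f')(M) = -84
Add(Function('f')(-64), Mul(-1, 46090)) = Add(-84, Mul(-1, 46090)) = Add(-84, -46090) = -46174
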